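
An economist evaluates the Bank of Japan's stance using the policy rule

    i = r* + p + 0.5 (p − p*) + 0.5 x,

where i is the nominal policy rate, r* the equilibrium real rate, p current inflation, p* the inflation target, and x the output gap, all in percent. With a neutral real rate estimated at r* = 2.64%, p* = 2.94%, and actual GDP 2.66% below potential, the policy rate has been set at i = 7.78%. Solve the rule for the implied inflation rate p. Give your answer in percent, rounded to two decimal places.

Output 2.66% below potential → x = -2.66.
Collecting p: i = r* + (1 + 0.5) p − 0.5 p* + 0.5 x
1.5 p = 7.78 − 2.64 + 0.5 × 2.94 − 0.5 × (-2.66) = 7.94
p = 7.94 / 1.5 = 5.29

5.29%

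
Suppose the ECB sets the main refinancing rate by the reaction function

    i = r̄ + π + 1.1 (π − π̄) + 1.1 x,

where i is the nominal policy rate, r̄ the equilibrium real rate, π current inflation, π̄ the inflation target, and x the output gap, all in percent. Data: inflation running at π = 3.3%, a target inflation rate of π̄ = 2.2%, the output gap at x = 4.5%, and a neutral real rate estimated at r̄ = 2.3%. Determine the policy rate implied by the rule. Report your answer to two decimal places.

i = 2.3 + 3.3 + 1.1 × (3.3 − 2.2) + 1.1 × 4.5
   = 2.3 + 3.3 + 1.21 + 4.95 = 11.76

11.76%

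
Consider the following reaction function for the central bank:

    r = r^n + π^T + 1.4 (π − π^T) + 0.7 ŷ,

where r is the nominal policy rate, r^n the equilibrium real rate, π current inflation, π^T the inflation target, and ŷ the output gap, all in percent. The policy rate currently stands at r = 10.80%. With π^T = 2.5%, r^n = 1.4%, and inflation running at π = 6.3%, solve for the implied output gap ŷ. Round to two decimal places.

0.7 ŷ = 10.80 − 1.4 − 2.5 − 1.4 × (6.3 − 2.5) = 1.58
ŷ = 1.58 / 0.7 = 2.26

2.26%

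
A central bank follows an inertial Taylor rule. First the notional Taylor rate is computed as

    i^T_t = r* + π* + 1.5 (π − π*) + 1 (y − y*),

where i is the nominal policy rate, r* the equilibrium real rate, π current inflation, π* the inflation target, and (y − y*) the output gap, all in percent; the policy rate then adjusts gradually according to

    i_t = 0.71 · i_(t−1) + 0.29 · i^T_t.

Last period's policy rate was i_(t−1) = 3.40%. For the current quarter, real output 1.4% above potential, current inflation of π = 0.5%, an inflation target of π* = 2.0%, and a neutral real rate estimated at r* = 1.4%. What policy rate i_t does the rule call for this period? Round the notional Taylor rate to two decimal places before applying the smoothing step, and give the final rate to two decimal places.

3.15%

Output 1.4% above potential → (y − y*) = 1.4.
i^T_t = 1.4 + 2.0 + 1.5 × (0.5 − 2.0) + 1 × 1.4
   = 1.4 + 2 − 2.25 + 1.4 = 2.55
i_t = 0.71 × 3.40 + 0.29 × 2.55 = 2.414 + 0.7395 = 3.15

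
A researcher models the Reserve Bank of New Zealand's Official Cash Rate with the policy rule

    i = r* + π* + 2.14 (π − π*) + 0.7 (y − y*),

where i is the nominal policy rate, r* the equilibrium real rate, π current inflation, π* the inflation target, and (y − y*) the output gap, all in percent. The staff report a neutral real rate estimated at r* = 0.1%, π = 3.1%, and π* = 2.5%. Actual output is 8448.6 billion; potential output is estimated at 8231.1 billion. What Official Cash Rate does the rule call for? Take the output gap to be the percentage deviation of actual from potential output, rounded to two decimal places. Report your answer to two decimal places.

Output gap = 100 × (8448.6 − 8231.1) / 8231.1 = 2.64%.
i = 0.10 + 2.50 + 2.14 × (3.10 − 2.50) + 0.7 × 2.64
   = 0.10 + 2.5 + 1.284 + 1.848 = 5.73

5.73%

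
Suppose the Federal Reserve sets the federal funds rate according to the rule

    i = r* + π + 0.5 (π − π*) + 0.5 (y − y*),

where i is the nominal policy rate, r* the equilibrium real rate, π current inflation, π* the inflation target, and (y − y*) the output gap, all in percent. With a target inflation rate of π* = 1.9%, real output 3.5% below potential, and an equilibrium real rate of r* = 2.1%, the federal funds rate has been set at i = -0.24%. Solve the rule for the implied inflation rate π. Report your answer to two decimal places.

0.24%

Output 3.5% below potential → (y − y*) = -3.5.
Collecting π: i = r* + (1 + 0.5) π − 0.5 π* + 0.5 (y − y*)
1.5 π = -0.24 − 2.1 + 0.5 × 1.9 − 0.5 × (-3.5) = 0.36
π = 0.36 / 1.5 = 0.24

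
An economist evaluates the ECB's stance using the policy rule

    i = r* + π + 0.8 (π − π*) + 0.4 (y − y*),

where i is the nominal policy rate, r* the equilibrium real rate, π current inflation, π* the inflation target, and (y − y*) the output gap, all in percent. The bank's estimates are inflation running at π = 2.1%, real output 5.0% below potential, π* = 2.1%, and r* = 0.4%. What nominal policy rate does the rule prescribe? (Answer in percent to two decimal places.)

Output 5.0% below potential → (y − y*) = -5.0.
i = 0.4 + 2.1 + 0.8 × (2.1 − 2.1) + 0.4 × (-5.0)
   = 0.4 + 2.1 + 0 − 2 = 0.50

0.50%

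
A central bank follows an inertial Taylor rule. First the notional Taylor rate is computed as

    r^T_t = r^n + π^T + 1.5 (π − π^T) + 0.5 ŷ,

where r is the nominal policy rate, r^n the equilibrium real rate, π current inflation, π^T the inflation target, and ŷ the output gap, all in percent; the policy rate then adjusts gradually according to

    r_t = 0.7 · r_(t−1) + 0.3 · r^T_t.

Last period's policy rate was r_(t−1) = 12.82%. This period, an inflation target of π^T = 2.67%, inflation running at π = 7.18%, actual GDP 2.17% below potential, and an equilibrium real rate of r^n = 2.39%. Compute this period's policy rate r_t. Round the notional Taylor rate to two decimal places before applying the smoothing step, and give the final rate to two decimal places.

Output 2.17% below potential → ŷ = -2.17.
r^T_t = 2.39 + 2.67 + 1.5 × (7.18 − 2.67) + 0.5 × (-2.17)
   = 2.39 + 2.67 + 6.765 − 1.085 = 10.74
r_t = 0.7 × 12.82 + 0.3 × 10.74 = 8.974 + 3.222 = 12.20

12.20%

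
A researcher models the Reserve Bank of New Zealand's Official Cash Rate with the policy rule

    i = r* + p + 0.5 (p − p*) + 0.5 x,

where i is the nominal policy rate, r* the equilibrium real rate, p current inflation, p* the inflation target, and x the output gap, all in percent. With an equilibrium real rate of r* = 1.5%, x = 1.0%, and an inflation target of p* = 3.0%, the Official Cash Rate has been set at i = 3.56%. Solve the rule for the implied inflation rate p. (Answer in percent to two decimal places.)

2.04%

Collecting p: i = r* + (1 + 0.5) p − 0.5 p* + 0.5 x
1.5 p = 3.56 − 1.5 + 0.5 × 3.0 − 0.5 × 1.0 = 3.06
p = 3.06 / 1.5 = 2.04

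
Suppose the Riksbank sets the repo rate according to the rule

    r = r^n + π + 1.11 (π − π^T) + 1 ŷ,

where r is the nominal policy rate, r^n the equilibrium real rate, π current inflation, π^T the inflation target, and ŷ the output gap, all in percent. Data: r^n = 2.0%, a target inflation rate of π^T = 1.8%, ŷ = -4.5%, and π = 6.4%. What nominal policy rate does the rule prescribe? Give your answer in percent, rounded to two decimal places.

r = 2.0 + 6.4 + 1.11 × (6.4 − 1.8) + 1 × (-4.5)
   = 2.0 + 6.4 + 5.106 − 4.5 = 9.01

9.01%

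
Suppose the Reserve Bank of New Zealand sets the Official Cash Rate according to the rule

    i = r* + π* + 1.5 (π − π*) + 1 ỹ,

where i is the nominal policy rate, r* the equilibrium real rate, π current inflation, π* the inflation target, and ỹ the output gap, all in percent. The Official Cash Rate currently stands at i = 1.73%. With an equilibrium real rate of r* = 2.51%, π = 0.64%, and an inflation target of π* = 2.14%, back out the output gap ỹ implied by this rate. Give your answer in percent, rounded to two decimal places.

1 ỹ = 1.73 − 2.51 − 2.14 − 1.5 × (0.64 − 2.14) = -0.67
ỹ = -0.67 / 1 = -0.67

-0.67%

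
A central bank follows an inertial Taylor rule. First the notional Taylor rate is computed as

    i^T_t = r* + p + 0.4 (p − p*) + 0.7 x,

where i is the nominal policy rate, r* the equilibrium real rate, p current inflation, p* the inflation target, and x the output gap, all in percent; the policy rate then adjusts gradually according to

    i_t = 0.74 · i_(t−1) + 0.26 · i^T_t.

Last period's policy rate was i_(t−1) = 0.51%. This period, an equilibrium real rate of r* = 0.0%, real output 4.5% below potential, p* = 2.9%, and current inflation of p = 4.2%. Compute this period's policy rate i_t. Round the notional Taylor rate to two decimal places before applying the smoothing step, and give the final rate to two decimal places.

Output 4.5% below potential → x = -4.5.
i^T_t = 0.0 + 4.2 + 0.4 × (4.2 − 2.9) + 0.7 × (-4.5)
   = 0.0 + 4.2 + 0.52 − 3.15 = 1.57
i_t = 0.74 × 0.51 + 0.26 × 1.57 = 0.3774 + 0.4082 = 0.79

0.79%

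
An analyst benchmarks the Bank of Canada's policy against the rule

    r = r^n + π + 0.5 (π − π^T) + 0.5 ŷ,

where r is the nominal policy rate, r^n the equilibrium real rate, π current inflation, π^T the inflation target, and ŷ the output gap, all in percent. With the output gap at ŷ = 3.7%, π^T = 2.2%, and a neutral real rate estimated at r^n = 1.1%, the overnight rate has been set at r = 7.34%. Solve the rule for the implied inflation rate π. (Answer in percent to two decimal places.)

3.66%

Collecting π: r = r^n + (1 + 0.5) π − 0.5 π^T + 0.5 ŷ
1.5 π = 7.34 − 1.1 + 0.5 × 2.2 − 0.5 × 3.7 = 5.49
π = 5.49 / 1.5 = 3.66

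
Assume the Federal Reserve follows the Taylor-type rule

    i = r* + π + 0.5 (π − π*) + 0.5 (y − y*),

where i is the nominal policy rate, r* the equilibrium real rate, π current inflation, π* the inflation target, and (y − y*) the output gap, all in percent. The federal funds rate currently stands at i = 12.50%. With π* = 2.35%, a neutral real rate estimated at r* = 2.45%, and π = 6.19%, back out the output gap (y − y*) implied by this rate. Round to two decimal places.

3.88%

0.5 (y − y*) = 12.50 − 2.45 − 6.19 − 0.5 × (6.19 − 2.35) = 1.94
(y − y*) = 1.94 / 0.5 = 3.88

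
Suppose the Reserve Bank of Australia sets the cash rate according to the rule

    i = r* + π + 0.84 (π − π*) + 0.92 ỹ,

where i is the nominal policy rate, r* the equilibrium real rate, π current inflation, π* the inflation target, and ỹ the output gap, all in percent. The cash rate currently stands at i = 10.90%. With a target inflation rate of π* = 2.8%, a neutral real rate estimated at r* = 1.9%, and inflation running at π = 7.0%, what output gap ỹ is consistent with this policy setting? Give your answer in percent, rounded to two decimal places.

0.92 ỹ = 10.90 − 1.9 − 7.0 − 0.84 × (7.0 − 2.8) = -1.528
ỹ = -1.528 / 0.92 = -1.66

-1.66%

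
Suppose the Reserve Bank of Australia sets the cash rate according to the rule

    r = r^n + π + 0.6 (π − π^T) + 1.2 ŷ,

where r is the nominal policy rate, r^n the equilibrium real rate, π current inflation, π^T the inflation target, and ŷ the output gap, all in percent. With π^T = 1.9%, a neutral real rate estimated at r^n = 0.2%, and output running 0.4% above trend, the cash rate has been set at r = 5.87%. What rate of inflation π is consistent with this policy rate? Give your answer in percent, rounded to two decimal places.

Output 0.4% above potential → ŷ = 0.4.
Collecting π: r = r^n + (1 + 0.6) π − 0.6 π^T + 1.2 ŷ
1.6 π = 5.87 − 0.2 + 0.6 × 1.9 − 1.2 × 0.4 = 6.33
π = 6.33 / 1.6 = 3.96

3.96%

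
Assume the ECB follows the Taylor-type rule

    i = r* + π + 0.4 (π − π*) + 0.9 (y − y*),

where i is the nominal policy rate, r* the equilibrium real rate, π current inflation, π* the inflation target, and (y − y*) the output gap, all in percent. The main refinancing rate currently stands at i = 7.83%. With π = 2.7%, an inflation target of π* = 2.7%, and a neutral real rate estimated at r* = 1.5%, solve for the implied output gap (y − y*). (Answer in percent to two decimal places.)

0.9 (y − y*) = 7.83 − 1.5 − 2.7 − 0.4 × (2.7 − 2.7) = 3.63
(y − y*) = 3.63 / 0.9 = 4.03

4.03%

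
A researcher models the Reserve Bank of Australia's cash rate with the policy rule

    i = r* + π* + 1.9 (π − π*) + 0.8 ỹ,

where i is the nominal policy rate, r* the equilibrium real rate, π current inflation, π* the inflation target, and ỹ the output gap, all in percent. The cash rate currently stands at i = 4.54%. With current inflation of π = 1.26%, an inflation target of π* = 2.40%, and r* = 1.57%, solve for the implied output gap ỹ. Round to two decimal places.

0.8 ỹ = 4.54 − 1.57 − 2.40 − 1.9 × (1.26 − 2.40) = 2.736
ỹ = 2.736 / 0.8 = 3.42

3.42%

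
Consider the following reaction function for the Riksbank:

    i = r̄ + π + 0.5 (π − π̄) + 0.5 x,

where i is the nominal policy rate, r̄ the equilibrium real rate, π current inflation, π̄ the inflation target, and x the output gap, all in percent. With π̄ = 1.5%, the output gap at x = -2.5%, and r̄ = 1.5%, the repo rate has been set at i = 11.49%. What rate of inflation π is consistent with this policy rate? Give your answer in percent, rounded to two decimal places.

7.99%

Collecting π: i = r̄ + (1 + 0.5) π − 0.5 π̄ + 0.5 x
1.5 π = 11.49 − 1.5 + 0.5 × 1.5 − 0.5 × (-2.5) = 11.99
π = 11.99 / 1.5 = 7.99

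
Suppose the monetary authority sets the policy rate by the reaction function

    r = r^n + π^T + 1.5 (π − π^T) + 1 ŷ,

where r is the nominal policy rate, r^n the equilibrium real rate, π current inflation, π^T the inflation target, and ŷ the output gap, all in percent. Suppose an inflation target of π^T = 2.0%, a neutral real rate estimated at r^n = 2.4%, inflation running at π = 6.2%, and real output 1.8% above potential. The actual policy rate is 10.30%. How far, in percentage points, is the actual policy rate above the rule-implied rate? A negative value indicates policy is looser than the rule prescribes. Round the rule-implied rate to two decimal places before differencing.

-2.20 pp

Output 1.8% above potential → ŷ = 1.8.
r = 2.4 + 2.0 + 1.5 × (6.2 − 2.0) + 1 × 1.8
   = 2.4 + 2 + 6.3 + 1.8 = 12.50
Deviation = 10.30 − 12.50 = -2.20 pp.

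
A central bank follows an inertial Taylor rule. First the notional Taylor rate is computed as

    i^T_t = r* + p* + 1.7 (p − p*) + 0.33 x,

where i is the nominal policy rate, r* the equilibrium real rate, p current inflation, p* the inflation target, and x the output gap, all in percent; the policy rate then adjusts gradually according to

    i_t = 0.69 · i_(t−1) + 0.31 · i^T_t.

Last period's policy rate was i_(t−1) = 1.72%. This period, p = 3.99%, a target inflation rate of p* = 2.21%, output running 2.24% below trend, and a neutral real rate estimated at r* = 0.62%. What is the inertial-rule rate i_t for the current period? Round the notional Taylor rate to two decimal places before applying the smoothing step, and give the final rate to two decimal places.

2.77%

Output 2.24% below potential → x = -2.24.
i^T_t = 0.62 + 2.21 + 1.7 × (3.99 − 2.21) + 0.33 × (-2.24)
   = 0.62 + 2.21 + 3.026 − 0.7392 = 5.12
i_t = 0.69 × 1.72 + 0.31 × 5.12 = 1.1868 + 1.5872 = 2.77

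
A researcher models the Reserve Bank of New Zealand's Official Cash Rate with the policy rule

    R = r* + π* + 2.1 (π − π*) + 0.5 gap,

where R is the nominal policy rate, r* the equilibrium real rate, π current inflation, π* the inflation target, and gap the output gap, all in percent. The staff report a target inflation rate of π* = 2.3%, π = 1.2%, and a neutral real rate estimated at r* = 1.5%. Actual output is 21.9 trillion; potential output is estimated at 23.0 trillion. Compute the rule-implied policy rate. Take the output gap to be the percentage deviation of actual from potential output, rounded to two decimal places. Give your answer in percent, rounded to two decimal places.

Output gap = 100 × (21.9 − 23.0) / 23.0 = -4.78%.
R = 1.50 + 2.30 + 2.1 × (1.20 − 2.30) + 0.5 × (-4.78)
   = 1.50 + 2.3 − 2.31 − 2.39 = -0.90

-0.90%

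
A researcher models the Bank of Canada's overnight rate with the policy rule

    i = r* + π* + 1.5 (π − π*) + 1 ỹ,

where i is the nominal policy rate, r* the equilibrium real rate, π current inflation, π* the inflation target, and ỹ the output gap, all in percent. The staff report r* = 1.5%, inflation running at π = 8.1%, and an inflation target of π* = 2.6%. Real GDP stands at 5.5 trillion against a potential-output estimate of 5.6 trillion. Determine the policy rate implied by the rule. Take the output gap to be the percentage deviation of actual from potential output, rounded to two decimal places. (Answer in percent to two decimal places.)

Output gap = 100 × (5.5 − 5.6) / 5.6 = -1.79%.
i = 1.50 + 2.60 + 1.5 × (8.10 − 2.60) + 1 × (-1.79)
   = 1.50 + 2.6 + 8.25 − 1.79 = 10.56

10.56%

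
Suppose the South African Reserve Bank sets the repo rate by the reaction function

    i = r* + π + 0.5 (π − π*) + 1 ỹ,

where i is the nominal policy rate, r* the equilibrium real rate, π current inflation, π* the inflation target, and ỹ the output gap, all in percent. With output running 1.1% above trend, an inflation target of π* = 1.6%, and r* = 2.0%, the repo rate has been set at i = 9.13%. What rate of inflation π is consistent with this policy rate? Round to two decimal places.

Output 1.1% above potential → ỹ = 1.1.
Collecting π: i = r* + (1 + 0.5) π − 0.5 π* + 1 ỹ
1.5 π = 9.13 − 2.0 + 0.5 × 1.6 − 1 × 1.1 = 6.83
π = 6.83 / 1.5 = 4.55

4.55%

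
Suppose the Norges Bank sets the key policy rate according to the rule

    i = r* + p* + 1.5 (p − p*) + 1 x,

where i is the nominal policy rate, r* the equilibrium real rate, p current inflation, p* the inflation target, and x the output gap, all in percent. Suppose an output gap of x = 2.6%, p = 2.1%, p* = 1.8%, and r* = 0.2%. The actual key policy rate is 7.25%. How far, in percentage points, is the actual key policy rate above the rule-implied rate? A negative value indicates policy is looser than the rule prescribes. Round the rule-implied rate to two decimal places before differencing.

2.20 pp

i = 0.2 + 1.8 + 1.5 × (2.1 − 1.8) + 1 × 2.6
   = 0.2 + 1.8 + 0.45 + 2.6 = 5.05
Deviation = 7.25 − 5.05 = 2.20 pp.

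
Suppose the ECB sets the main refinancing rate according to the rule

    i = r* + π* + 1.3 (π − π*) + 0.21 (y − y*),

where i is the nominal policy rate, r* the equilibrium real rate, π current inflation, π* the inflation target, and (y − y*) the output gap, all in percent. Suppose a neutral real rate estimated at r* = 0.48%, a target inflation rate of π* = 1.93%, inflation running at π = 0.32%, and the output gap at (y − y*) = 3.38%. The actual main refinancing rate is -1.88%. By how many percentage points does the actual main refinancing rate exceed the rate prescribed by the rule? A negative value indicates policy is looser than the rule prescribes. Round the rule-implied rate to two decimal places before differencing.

-2.91 pp

i = 0.48 + 1.93 + 1.3 × (0.32 − 1.93) + 0.21 × 3.38
   = 0.48 + 1.93 − 2.093 + 0.7098 = 1.03
Deviation = -1.88 − 1.03 = -2.91 pp.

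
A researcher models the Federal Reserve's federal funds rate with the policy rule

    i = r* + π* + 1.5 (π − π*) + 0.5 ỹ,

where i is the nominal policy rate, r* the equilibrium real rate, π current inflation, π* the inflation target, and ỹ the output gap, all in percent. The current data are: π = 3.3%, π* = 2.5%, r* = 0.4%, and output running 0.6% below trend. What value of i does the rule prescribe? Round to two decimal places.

3.80%

Output 0.6% below potential → ỹ = -0.6.
i = 0.4 + 2.5 + 1.5 × (3.3 − 2.5) + 0.5 × (-0.6)
   = 0.4 + 2.5 + 1.2 − 0.3 = 3.80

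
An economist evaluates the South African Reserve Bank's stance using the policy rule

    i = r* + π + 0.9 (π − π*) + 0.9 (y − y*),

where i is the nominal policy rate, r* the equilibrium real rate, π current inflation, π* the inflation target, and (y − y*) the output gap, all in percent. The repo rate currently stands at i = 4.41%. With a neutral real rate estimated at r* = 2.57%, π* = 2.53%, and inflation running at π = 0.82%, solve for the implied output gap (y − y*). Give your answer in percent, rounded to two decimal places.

0.9 (y − y*) = 4.41 − 2.57 − 0.82 − 0.9 × (0.82 − 2.53) = 2.559
(y − y*) = 2.559 / 0.9 = 2.84

2.84%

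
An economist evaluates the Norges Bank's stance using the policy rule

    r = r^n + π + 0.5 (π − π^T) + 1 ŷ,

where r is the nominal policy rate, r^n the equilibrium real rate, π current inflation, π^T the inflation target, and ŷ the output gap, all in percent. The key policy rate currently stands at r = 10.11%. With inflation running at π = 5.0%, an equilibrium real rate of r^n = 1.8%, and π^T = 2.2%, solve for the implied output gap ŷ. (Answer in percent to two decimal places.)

1.91%

1 ŷ = 10.11 − 1.8 − 5.0 − 0.5 × (5.0 − 2.2) = 1.91
ŷ = 1.91 / 1 = 1.91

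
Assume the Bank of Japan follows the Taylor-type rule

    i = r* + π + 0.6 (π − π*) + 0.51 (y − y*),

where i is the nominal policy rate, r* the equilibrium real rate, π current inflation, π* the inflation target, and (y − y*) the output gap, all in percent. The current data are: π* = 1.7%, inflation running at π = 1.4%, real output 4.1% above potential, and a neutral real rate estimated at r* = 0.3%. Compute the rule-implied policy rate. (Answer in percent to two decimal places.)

3.61%

Output 4.1% above potential → (y − y*) = 4.1.
i = 0.3 + 1.4 + 0.6 × (1.4 − 1.7) + 0.51 × 4.1
   = 0.3 + 1.4 − 0.18 + 2.091 = 3.61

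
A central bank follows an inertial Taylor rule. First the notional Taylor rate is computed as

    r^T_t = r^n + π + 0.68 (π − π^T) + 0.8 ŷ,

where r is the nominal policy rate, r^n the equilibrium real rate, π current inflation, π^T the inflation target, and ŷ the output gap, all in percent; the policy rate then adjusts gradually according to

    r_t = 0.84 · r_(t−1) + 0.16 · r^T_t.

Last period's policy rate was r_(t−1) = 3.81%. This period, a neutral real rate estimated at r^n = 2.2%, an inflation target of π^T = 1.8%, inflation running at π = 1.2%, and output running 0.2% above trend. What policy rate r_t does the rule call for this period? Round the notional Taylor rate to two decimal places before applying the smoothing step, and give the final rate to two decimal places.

Output 0.2% above potential → ŷ = 0.2.
r^T_t = 2.2 + 1.2 + 0.68 × (1.2 − 1.8) + 0.8 × 0.2
   = 2.2 + 1.2 − 0.408 + 0.16 = 3.15
r_t = 0.84 × 3.81 + 0.16 × 3.15 = 3.2004 + 0.504 = 3.70

3.70%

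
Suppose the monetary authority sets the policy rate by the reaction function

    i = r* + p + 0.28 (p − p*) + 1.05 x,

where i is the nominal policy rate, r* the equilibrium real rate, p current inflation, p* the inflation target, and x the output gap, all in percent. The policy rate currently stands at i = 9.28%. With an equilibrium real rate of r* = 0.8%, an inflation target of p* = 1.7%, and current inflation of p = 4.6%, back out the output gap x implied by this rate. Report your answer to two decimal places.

2.92%

1.05 x = 9.28 − 0.8 − 4.6 − 0.28 × (4.6 − 1.7) = 3.068
x = 3.068 / 1.05 = 2.92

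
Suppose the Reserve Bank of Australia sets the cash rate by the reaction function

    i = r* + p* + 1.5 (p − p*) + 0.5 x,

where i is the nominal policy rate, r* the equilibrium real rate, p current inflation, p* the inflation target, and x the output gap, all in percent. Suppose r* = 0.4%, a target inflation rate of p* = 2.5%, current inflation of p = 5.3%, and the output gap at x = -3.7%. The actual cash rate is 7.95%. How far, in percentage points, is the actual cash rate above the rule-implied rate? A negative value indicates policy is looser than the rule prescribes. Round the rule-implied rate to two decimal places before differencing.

i = 0.4 + 2.5 + 1.5 × (5.3 − 2.5) + 0.5 × (-3.7)
   = 0.4 + 2.5 + 4.2 − 1.85 = 5.25
Deviation = 7.95 − 5.25 = 2.70 pp.

2.70 pp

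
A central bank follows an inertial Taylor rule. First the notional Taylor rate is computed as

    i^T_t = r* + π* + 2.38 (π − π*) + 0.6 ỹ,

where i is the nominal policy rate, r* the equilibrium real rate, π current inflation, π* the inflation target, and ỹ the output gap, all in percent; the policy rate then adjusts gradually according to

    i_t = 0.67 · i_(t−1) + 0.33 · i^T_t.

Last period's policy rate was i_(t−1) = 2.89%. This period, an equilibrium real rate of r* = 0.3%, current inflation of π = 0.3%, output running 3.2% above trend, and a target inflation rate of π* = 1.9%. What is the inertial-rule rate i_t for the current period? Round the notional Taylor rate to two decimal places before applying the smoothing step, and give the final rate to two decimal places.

Output 3.2% above potential → ỹ = 3.2.
i^T_t = 0.3 + 1.9 + 2.38 × (0.3 − 1.9) + 0.6 × 3.2
   = 0.3 + 1.9 − 3.808 + 1.92 = 0.31
i_t = 0.67 × 2.89 + 0.33 × 0.31 = 1.9363 + 0.1023 = 2.04

2.04%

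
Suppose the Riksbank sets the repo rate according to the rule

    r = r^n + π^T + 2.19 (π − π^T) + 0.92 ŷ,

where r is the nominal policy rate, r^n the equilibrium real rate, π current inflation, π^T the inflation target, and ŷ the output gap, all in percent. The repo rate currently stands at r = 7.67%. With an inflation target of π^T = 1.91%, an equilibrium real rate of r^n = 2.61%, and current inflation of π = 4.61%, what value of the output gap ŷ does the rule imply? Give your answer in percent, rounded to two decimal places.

0.92 ŷ = 7.67 − 2.61 − 1.91 − 2.19 × (4.61 − 1.91) = -2.763
ŷ = -2.763 / 0.92 = -3.00

-3.00%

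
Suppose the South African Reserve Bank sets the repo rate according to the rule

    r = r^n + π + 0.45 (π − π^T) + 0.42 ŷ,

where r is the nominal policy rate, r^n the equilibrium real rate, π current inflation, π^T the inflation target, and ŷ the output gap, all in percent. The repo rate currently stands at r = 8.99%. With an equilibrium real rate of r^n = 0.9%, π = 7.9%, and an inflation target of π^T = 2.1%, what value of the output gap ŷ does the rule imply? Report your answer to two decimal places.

0.42 ŷ = 8.99 − 0.9 − 7.9 − 0.45 × (7.9 − 2.1) = -2.42
ŷ = -2.42 / 0.42 = -5.76

-5.76%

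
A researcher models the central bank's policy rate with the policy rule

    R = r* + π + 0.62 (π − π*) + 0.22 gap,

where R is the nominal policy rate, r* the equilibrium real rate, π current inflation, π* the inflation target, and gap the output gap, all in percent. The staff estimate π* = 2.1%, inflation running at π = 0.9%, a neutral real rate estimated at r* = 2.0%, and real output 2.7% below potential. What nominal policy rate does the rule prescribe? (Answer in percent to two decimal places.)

Output 2.7% below potential → gap = -2.7.
R = 2.0 + 0.9 + 0.62 × (0.9 − 2.1) + 0.22 × (-2.7)
   = 2.0 + 0.9 − 0.744 − 0.594 = 1.56

1.56%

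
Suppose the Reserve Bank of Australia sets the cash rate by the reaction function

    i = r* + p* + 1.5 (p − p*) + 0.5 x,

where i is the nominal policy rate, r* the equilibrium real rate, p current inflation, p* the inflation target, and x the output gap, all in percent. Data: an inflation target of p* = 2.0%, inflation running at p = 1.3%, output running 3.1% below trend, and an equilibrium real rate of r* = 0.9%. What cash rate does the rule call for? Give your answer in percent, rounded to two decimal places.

0.30%

Output 3.1% below potential → x = -3.1.
i = 0.9 + 2.0 + 1.5 × (1.3 − 2.0) + 0.5 × (-3.1)
   = 0.9 + 2 − 1.05 − 1.55 = 0.30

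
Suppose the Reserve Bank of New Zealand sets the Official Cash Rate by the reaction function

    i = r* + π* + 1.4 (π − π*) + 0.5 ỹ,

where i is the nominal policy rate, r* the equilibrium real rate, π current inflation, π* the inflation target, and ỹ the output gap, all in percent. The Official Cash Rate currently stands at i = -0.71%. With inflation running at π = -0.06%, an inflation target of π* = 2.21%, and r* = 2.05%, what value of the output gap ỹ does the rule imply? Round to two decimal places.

0.5 ỹ = -0.71 − 2.05 − 2.21 − 1.4 × ((-0.06) − 2.21) = -1.792
ỹ = -1.792 / 0.5 = -3.58

-3.58%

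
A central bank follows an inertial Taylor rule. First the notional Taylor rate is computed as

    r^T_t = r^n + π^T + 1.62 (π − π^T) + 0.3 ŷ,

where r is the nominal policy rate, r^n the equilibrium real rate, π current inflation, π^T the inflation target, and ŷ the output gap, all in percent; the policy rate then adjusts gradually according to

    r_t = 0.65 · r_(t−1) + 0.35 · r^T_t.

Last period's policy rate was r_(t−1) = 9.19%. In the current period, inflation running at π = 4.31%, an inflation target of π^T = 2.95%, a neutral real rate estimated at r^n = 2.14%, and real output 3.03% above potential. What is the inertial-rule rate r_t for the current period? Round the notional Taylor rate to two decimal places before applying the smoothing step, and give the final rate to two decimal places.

Output 3.03% above potential → ŷ = 3.03.
r^T_t = 2.14 + 2.95 + 1.62 × (4.31 − 2.95) + 0.3 × 3.03
   = 2.14 + 2.95 + 2.2032 + 0.909 = 8.20
r_t = 0.65 × 9.19 + 0.35 × 8.20 = 5.9735 + 2.87 = 8.84

8.84%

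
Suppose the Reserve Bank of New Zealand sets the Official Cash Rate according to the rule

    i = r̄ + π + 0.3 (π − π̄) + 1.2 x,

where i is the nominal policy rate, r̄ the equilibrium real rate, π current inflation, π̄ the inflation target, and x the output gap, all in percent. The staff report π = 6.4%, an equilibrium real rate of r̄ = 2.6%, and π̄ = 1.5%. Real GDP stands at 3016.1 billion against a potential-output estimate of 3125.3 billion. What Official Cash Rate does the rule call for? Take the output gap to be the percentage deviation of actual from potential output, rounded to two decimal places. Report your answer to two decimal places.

6.28%

Output gap = 100 × (3016.1 − 3125.3) / 3125.3 = -3.49%.
i = 2.60 + 6.40 + 0.3 × (6.40 − 1.50) + 1.2 × (-3.49)
   = 2.60 + 6.4 + 1.47 − 4.188 = 6.28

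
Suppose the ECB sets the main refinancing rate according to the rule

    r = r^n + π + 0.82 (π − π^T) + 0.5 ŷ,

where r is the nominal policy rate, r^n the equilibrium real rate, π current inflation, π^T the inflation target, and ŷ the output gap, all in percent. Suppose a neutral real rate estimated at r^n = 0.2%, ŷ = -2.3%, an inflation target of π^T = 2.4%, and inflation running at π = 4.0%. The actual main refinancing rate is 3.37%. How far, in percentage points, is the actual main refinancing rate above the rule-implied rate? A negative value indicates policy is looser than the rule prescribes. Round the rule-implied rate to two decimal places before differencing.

-0.99 pp

r = 0.2 + 4.0 + 0.82 × (4.0 − 2.4) + 0.5 × (-2.3)
   = 0.2 + 4 + 1.312 − 1.15 = 4.36
Deviation = 3.37 − 4.36 = -0.99 pp.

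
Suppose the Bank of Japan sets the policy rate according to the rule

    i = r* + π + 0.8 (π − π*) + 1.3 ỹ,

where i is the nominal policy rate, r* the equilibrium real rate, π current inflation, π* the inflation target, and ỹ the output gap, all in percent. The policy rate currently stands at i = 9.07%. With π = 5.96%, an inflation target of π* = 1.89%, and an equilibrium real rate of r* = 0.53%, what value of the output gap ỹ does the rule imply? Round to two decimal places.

-0.52%

1.3 ỹ = 9.07 − 0.53 − 5.96 − 0.8 × (5.96 − 1.89) = -0.676
ỹ = -0.676 / 1.3 = -0.52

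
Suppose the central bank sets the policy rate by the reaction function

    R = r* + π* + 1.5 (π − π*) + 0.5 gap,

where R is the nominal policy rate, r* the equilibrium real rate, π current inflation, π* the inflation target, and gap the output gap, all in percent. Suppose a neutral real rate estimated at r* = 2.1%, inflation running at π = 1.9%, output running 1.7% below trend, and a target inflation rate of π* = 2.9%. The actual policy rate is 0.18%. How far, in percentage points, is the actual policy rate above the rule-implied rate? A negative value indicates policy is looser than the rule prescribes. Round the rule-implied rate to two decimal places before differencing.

Output 1.7% below potential → gap = -1.7.
R = 2.1 + 2.9 + 1.5 × (1.9 − 2.9) + 0.5 × (-1.7)
   = 2.1 + 2.9 − 1.5 − 0.85 = 2.65
Deviation = 0.18 − 2.65 = -2.47 pp.

-2.47 pp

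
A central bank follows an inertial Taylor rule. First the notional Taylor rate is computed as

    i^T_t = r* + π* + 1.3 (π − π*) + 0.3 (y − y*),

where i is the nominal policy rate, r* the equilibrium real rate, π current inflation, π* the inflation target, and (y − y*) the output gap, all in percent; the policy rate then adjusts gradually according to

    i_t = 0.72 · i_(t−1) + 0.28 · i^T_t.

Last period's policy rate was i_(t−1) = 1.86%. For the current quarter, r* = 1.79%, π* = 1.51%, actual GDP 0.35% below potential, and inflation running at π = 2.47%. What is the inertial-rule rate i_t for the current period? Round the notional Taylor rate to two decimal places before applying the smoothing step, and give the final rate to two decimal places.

Output 0.35% below potential → (y − y*) = -0.35.
i^T_t = 1.79 + 1.51 + 1.3 × (2.47 − 1.51) + 0.3 × (-0.35)
   = 1.79 + 1.51 + 1.248 − 0.105 = 4.44
i_t = 0.72 × 1.86 + 0.28 × 4.44 = 1.3392 + 1.2432 = 2.58

2.58%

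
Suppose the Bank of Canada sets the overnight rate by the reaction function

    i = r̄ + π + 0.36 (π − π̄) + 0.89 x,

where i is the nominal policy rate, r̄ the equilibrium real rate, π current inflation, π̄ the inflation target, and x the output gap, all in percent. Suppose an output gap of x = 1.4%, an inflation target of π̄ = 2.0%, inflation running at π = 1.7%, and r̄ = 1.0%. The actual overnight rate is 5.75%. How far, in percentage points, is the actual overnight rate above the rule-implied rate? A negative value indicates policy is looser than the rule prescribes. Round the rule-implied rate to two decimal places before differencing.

i = 1.0 + 1.7 + 0.36 × (1.7 − 2.0) + 0.89 × 1.4
   = 1.0 + 1.7 − 0.108 + 1.246 = 3.84
Deviation = 5.75 − 3.84 = 1.91 pp.

1.91 pp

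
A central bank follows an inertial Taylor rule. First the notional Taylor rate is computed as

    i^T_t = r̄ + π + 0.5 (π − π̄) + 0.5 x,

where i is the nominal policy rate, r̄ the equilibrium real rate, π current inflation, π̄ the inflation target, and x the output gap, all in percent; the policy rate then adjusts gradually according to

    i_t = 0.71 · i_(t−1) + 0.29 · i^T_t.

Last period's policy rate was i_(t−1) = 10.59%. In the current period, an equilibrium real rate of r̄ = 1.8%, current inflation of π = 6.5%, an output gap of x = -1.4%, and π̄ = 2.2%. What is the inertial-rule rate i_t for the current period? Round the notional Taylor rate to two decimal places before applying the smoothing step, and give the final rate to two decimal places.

i^T_t = 1.8 + 6.5 + 0.5 × (6.5 − 2.2) + 0.5 × (-1.4)
   = 1.8 + 6.5 + 2.15 − 0.7 = 9.75
i_t = 0.71 × 10.59 + 0.29 × 9.75 = 7.5189 + 2.8275 = 10.35

10.35%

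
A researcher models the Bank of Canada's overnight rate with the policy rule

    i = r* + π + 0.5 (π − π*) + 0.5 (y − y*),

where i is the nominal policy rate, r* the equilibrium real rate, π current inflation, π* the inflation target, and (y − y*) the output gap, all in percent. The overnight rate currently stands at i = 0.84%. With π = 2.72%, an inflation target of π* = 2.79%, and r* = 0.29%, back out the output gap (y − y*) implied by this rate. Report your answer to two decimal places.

-4.27%

0.5 (y − y*) = 0.84 − 0.29 − 2.72 − 0.5 × (2.72 − 2.79) = -2.135
(y − y*) = -2.135 / 0.5 = -4.27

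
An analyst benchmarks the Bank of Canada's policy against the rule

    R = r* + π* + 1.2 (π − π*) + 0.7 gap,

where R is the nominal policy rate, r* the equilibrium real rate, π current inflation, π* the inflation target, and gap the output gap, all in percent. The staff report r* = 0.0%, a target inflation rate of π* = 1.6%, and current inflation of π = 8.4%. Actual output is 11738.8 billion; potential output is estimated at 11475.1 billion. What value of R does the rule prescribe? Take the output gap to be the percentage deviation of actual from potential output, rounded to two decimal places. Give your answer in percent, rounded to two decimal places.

11.37%

Output gap = 100 × (11738.8 − 11475.1) / 11475.1 = 2.30%.
R = 0.00 + 1.60 + 1.2 × (8.40 − 1.60) + 0.7 × 2.30
   = 0.00 + 1.6 + 8.16 + 1.61 = 11.37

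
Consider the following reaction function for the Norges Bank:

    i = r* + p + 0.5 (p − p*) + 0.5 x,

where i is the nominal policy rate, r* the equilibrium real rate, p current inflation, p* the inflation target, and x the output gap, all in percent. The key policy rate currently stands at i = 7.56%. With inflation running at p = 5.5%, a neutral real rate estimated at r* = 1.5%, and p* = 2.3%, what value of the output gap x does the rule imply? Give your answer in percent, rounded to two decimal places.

0.5 x = 7.56 − 1.5 − 5.5 − 0.5 × (5.5 − 2.3) = -1.04
x = -1.04 / 0.5 = -2.08

-2.08%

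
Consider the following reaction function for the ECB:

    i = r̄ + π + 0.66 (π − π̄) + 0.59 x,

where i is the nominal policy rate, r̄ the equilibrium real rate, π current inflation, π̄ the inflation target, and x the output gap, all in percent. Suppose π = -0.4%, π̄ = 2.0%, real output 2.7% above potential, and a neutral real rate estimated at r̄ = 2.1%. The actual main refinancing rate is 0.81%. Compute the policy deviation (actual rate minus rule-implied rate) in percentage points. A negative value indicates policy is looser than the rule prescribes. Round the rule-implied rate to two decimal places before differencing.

Output 2.7% above potential → x = 2.7.
i = 2.1 + (-0.4) + 0.66 × (-0.4 − 2.0) + 0.59 × 2.7
   = 2.1 − 0.4 − 1.584 + 1.593 = 1.71
Deviation = 0.81 − 1.71 = -0.90 pp.

-0.90 pp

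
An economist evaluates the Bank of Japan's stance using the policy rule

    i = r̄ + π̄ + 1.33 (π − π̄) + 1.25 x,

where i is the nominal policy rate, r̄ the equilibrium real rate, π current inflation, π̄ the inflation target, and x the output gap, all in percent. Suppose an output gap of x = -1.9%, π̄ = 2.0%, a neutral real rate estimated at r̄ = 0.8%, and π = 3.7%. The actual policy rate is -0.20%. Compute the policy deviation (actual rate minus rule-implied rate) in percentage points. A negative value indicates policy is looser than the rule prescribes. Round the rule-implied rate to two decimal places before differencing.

i = 0.8 + 2.0 + 1.33 × (3.7 − 2.0) + 1.25 × (-1.9)
   = 0.8 + 2 + 2.261 − 2.375 = 2.69
Deviation = -0.20 − 2.69 = -2.89 pp.

-2.89 pp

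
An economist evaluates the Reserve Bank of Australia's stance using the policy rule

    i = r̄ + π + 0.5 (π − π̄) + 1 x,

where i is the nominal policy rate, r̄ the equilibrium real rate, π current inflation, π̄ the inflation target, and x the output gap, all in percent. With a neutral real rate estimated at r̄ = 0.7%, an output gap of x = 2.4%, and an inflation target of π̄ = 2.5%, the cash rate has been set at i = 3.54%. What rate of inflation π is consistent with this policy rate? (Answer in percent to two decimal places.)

1.13%

Collecting π: i = r̄ + (1 + 0.5) π − 0.5 π̄ + 1 x
1.5 π = 3.54 − 0.7 + 0.5 × 2.5 − 1 × 2.4 = 1.69
π = 1.69 / 1.5 = 1.13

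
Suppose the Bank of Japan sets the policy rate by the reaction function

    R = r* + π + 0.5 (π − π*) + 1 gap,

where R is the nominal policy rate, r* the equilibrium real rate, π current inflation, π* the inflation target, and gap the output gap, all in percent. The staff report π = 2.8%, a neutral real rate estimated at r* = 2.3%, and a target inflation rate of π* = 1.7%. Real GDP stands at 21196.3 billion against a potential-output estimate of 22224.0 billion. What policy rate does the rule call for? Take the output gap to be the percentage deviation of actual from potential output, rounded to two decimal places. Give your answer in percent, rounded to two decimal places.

Output gap = 100 × (21196.3 − 22224.0) / 22224.0 = -4.62%.
R = 2.30 + 2.80 + 0.5 × (2.80 − 1.70) + 1 × (-4.62)
   = 2.30 + 2.8 + 0.55 − 4.62 = 1.03

1.03%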